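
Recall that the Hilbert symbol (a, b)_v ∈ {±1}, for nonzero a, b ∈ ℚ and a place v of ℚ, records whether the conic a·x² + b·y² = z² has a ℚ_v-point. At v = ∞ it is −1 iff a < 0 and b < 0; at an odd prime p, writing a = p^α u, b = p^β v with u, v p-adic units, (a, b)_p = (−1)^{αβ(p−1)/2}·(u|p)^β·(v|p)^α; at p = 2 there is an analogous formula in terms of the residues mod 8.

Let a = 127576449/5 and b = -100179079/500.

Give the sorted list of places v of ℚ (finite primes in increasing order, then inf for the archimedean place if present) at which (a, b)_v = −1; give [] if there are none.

[13, 17]

Mod squares: a ≡ 5005, b ≡ -12155. Check v ∈ {∞, 2, 3, 5, 7, 11, 13, 17, 29}.
v=11: a=11^1·(≡4), b=11^1·(≡6) mod 11; (4|11)=+1, (6|11)=-1; (−1)^{1·1·5}·(+1)^1·(-1)^1 = +1.
v=3: a=3^2·(≡1), b=3^0·(≡1) mod 3; (1|3)=+1, (1|3)=+1; (−1)^{2·0·1}·(+1)^0·(+1)^2 = +1.
v=17: a=17^2·(≡14), b=17^1·(≡16) mod 17; (14|17)=-1, (16|17)=+1; (−1)^{2·1·8}·(-1)^1·(+1)^2 = -1.
v=2: v_2(a)=0, v_2(b)=-2; units ≡ 5, 5 (mod 8); ε·ε+αω+βω = 0·0+0·1+-2·1 ≡ 0  ⇒  (a,b)_2 = +1.
v=∞: 5005 > 0 and -12155 < 0  ⇒  (a,b)_∞ = +1.
v=5: a=5^-1·(≡4), b=5^-3·(≡4) mod 5; (4|5)=+1, (4|5)=+1; (−1)^{-1·-3·2}·(+1)^-3·(+1)^-1 = +1.
v=29: a=29^0·(≡11), b=29^2·(≡6) mod 29; (11|29)=-1, (6|29)=+1; (−1)^{0·2·14}·(-1)^2·(+1)^0 = +1.
v=7: a=7^3·(≡1), b=7^2·(≡4) mod 7; (1|7)=+1, (4|7)=+1; (−1)^{3·2·3}·(+1)^2·(+1)^3 = +1.
v=13: a=13^1·(≡11), b=13^1·(≡3) mod 13; (11|13)=-1, (3|13)=+1; (−1)^{1·1·6}·(-1)^1·(+1)^1 = -1.
Ram(5005, -12155) = {13, 17}; no ℚ_13-point on the conic.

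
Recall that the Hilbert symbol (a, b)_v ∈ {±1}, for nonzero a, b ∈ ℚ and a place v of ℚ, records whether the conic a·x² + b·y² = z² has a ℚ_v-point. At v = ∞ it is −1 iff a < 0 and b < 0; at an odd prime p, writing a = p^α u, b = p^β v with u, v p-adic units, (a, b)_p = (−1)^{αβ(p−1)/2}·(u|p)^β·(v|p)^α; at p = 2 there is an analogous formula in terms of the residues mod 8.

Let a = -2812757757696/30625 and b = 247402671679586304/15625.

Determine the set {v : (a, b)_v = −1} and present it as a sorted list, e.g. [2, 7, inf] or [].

(a, b) ≡ (-391, 4836279) mod (ℚ^×)²; places V = {2, 3, 5, 7, 17, 19, 23, 31, ∞}.
(a,b)_19: α=2, u≡10; β=3, v≡4 (mod 19); (10|19)=-1, (4|19)=+1; sign (−1)^0·-1^3·+1^2 = -1.
(a,b)_3: α=4, u≡2; β=3, v≡1 (mod 3); (2|3)=-1, (1|3)=+1; sign (−1)^0·-1^3·+1^4 = -1.
(a,b)_7: α=-2, u≡1; β=1, v≡4 (mod 7); (1|7)=+1, (4|7)=+1; sign (−1)^0·+1^1·+1^-2 = +1.
(a,b)_31: α=2, u≡23; β=3, v≡11 (mod 31); (23|31)=-1, (11|31)=-1; sign (−1)^0·-1^3·-1^2 = -1.
(a,b)_5: α=-4, u≡1; β=-6, v≡4 (mod 5); (1|5)=+1, (4|5)=+1; sign (−1)^0·+1^-6·+1^-4 = +1.
(a,b)_17: α=1, u≡6; β=1, v≡16 (mod 17); (6|17)=-1, (16|17)=+1; sign (−1)^0·-1^1·+1^1 = -1.
(a,b)_2: α=8, β=14; u≡1, v≡7 (mod 8); ε(u)ε(v)=0·1, αω(v)=8·0, βω(u)=14·0; sum ≡ 0  ⇒  +1.
(a,b)_∞: sgn(-391)=−, sgn(4836279)=+, so +1.
(a,b)_23: α=1, u≡9; β=1, v≡20 (mod 23); (9|23)=+1, (20|23)=-1; sign (−1)^1·+1^1·-1^1 = +1.
(-391, 4836279 / ℚ) ramifies at {3, 17, 19, 31}: a division algebra.

[3, 17, 19, 31]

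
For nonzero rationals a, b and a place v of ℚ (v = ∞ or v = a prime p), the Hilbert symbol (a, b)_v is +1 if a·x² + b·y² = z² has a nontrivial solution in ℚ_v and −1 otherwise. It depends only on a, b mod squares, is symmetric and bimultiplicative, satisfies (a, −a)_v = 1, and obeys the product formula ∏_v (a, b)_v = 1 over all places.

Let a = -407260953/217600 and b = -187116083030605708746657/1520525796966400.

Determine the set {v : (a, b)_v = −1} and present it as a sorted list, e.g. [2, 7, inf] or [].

[2, 3, 17, inf]

Mod squares: a ≡ -1938, b ≡ -57. Check v ∈ {∞, 2, 3, 5, 7, 11, 17, 19}.
v=7: a=7^0·(≡4), b=7^-2·(≡3) mod 7; (4|7)=+1, (3|7)=-1; (−1)^{0·-2·3}·(+1)^-2·(-1)^0 = +1.
v=3: a=3^11·(≡2), b=3^33·(≡2) mod 3; (2|3)=-1, (2|3)=-1; (−1)^{11·33·1}·(-1)^33·(-1)^11 = -1.
v=5: a=5^-2·(≡3), b=5^-2·(≡3) mod 5; (3|5)=-1, (3|5)=-1; (−1)^{-2·-2·2}·(-1)^-2·(-1)^-2 = +1.
v=2: v_2(a)=-9, v_2(b)=-32; units ≡ 7, 7 (mod 8); ε·ε+αω+βω = 1·1+-9·0+-32·0 ≡ 1  ⇒  (a,b)_2 = -1.
v=∞: -1938 < 0 and -57 < 0  ⇒  (a,b)_∞ = -1.
v=19: a=19^1·(≡10), b=19^1·(≡1) mod 19; (10|19)=-1, (1|19)=+1; (−1)^{1·1·9}·(-1)^1·(+1)^1 = +1.
v=11: a=11^2·(≡1), b=11^6·(≡1) mod 11; (1|11)=+1, (1|11)=+1; (−1)^{2·6·5}·(+1)^6·(+1)^2 = +1.
v=17: a=17^-1·(≡11), b=17^-2·(≡3) mod 17; (11|17)=-1, (3|17)=-1; (−1)^{-1·-2·8}·(-1)^-2·(-1)^-1 = -1.
Ram(-1938, -57) = {2, 3, 17, ∞}; no ℚ_2-point on the conic.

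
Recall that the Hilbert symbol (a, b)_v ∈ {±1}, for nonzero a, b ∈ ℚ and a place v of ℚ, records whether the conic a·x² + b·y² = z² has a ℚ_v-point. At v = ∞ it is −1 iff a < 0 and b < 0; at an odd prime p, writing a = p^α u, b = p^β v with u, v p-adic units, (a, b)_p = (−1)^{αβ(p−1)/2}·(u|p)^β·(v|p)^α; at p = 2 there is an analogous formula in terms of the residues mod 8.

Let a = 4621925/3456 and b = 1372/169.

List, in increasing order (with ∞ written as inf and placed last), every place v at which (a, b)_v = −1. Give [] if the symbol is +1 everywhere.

[2, 11]

(a, b) ≡ (462, 7) mod (ℚ^×)²; places V = {2, 3, 5, 7, 11, 13, ∞}.
(a,b)_3: α=-3, u≡1; β=0, v≡1 (mod 3); (1|3)=+1, (1|3)=+1; sign (−1)^0·+1^0·+1^-3 = +1.
(a,b)_5: α=2, u≡2; β=0, v≡3 (mod 5); (2|5)=-1, (3|5)=-1; sign (−1)^0·-1^0·-1^2 = +1.
(a,b)_13: α=0, u≡2; β=-2, v≡7 (mod 13); (2|13)=-1, (7|13)=-1; sign (−1)^0·-1^-2·-1^0 = +1.
(a,b)_2: α=-7, β=2; u≡7, v≡7 (mod 8); ε(u)ε(v)=1·1, αω(v)=-7·0, βω(u)=2·0; sum ≡ 1  ⇒  -1.
(a,b)_7: α=5, u≡6; β=3, v≡4 (mod 7); (6|7)=-1, (4|7)=+1; sign (−1)^1·-1^3·+1^5 = +1.
(a,b)_11: α=1, u≡4; β=0, v≡2 (mod 11); (4|11)=+1, (2|11)=-1; sign (−1)^0·+1^0·-1^1 = -1.
(a,b)_∞: sgn(462)=+, sgn(7)=+, so +1.
Ram(462, 7) = {2, 11}; no ℚ_2-point on the conic.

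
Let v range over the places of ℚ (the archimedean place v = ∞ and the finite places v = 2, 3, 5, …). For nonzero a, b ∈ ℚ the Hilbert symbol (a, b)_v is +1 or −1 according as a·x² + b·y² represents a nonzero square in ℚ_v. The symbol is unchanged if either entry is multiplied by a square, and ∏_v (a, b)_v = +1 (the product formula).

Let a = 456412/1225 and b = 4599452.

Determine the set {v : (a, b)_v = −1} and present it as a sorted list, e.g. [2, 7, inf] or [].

(a, b) ≡ (943, 9503) mod (ℚ^×)²; places V = {2, 5, 7, 11, 13, 17, 23, 41, 43, ∞}.
(a,b)_5: α=-2, u≡3; β=0, v≡2 (mod 5); (3|5)=-1, (2|5)=-1; sign (−1)^0·-1^0·-1^-2 = +1.
(a,b)_13: α=0, u≡7; β=1, v≡9 (mod 13); (7|13)=-1, (9|13)=+1; sign (−1)^0·-1^1·+1^0 = -1.
(a,b)_7: α=-2, u≡3; β=0, v≡4 (mod 7); (3|7)=-1, (4|7)=+1; sign (−1)^0·-1^0·+1^-2 = +1.
(a,b)_11: α=2, u≡8; β=2, v≡7 (mod 11); (8|11)=-1, (7|11)=-1; sign (−1)^0·-1^2·-1^2 = +1.
(a,b)_17: α=0, u≡13; β=1, v≡1 (mod 17); (13|17)=+1, (1|17)=+1; sign (−1)^0·+1^1·+1^0 = +1.
(a,b)_∞: sgn(943)=+, sgn(9503)=+, so +1.
(a,b)_23: α=1, u≡3; β=0, v≡4 (mod 23); (3|23)=+1, (4|23)=+1; sign (−1)^0·+1^0·+1^1 = +1.
(a,b)_43: α=0, u≡23; β=1, v≡23 (mod 43); (23|43)=+1, (23|43)=+1; sign (−1)^0·+1^1·+1^0 = +1.
(a,b)_41: α=1, u≡4; β=0, v≡31 (mod 41); (4|41)=+1, (31|41)=+1; sign (−1)^0·+1^0·+1^1 = +1.
(a,b)_2: α=2, β=2; u≡7, v≡7 (mod 8); ε(u)ε(v)=1·1, αω(v)=2·0, βω(u)=2·0; sum ≡ 1  ⇒  -1.
|Ram(943, 9503)| = 2, even; anisotropic at {2, 13}.

[2, 13]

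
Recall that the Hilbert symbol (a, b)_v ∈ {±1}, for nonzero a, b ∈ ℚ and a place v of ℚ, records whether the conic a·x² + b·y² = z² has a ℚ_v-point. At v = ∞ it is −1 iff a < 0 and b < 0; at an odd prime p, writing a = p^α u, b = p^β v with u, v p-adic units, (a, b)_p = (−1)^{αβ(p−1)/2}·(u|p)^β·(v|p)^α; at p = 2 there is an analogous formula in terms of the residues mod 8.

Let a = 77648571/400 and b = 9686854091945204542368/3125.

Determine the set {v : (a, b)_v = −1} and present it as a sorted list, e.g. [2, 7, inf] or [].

(a, b) ≡ (51051, 4290) mod (ℚ^×)²; places V = {2, 3, 5, 7, 11, 13, 17, ∞}.
(a,b)_3: α=3, u≡1; β=7, v≡2 (mod 3); (1|3)=+1, (2|3)=-1; sign (−1)^1·+1^7·-1^3 = +1.
(a,b)_13: α=3, u≡10; β=7, v≡7 (mod 13); (10|13)=+1, (7|13)=-1; sign (−1)^0·+1^7·-1^3 = -1.
(a,b)_7: α=1, u≡5; β=4, v≡6 (mod 7); (5|7)=-1, (6|7)=-1; sign (−1)^0·-1^4·-1^1 = -1.
(a,b)_2: α=-4, β=5; u≡3, v≡1 (mod 8); ε(u)ε(v)=1·0, αω(v)=-4·0, βω(u)=5·1; sum ≡ 1  ⇒  -1.
(a,b)_11: α=1, u≡2; β=1, v≡4 (mod 11); (2|11)=-1, (4|11)=+1; sign (−1)^1·-1^1·+1^1 = +1.
(a,b)_∞: sgn(51051)=+, sgn(4290)=+, so +1.
(a,b)_5: α=-2, u≡1; β=-5, v≡3 (mod 5); (1|5)=+1, (3|5)=-1; sign (−1)^0·+1^-5·-1^-2 = +1.
(a,b)_17: α=1, u≡6; β=4, v≡10 (mod 17); (6|17)=-1, (10|17)=-1; sign (−1)^0·-1^4·-1^1 = -1.
Ram(51051, 4290) = {2, 7, 13, 17}; no ℚ_2-point on the conic.

[2, 7, 13, 17]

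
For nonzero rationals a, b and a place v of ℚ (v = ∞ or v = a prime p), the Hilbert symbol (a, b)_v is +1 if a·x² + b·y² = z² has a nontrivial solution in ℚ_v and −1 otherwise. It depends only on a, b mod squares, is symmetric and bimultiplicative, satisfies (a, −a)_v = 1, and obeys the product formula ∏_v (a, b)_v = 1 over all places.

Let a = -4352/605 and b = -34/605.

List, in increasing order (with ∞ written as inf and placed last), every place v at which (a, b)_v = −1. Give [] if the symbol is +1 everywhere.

[5, inf]

(a, b) ≡ (-85, -170) mod (ℚ^×)²; places V = {2, 5, 11, 17, ∞}.
(a,b)_∞: sgn(-85)=−, sgn(-170)=−, so -1.
(a,b)_17: α=1, u≡5; β=1, v≡10 (mod 17); (5|17)=-1, (10|17)=-1; sign (−1)^0·-1^1·-1^1 = +1.
(a,b)_5: α=-1, u≡3; β=-1, v≡1 (mod 5); (3|5)=-1, (1|5)=+1; sign (−1)^0·-1^-1·+1^-1 = -1.
(a,b)_2: α=8, β=1; u≡3, v≡3 (mod 8); ε(u)ε(v)=1·1, αω(v)=8·1, βω(u)=1·1; sum ≡ 0  ⇒  +1.
(a,b)_11: α=-2, u≡3; β=-2, v≡2 (mod 11); (3|11)=+1, (2|11)=-1; sign (−1)^0·+1^-2·-1^-2 = +1.
|Ram(-85, -170)| = 2, even; anisotropic at {5, ∞}.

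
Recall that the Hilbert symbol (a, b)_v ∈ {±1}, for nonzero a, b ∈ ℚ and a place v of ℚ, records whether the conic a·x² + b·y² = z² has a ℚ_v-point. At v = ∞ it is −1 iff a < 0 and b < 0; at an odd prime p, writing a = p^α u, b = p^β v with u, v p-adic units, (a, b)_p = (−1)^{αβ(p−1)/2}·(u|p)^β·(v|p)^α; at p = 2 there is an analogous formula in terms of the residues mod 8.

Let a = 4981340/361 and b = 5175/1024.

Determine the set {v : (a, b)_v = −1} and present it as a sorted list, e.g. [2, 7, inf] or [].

Mod squares: a ≡ 25415, b ≡ 23. Check v ∈ {∞, 2, 3, 5, 7, 13, 17, 19, 23}.
v=17: a=17^1·(≡2), b=17^0·(≡6) mod 17; (2|17)=+1, (6|17)=-1; (−1)^{1·0·8}·(+1)^0·(-1)^1 = -1.
v=5: a=5^1·(≡3), b=5^2·(≡3) mod 5; (3|5)=-1, (3|5)=-1; (−1)^{1·2·2}·(-1)^2·(-1)^1 = -1.
v=∞: 25415 > 0 and 23 > 0  ⇒  (a,b)_∞ = +1.
v=13: a=13^1·(≡7), b=13^0·(≡4) mod 13; (7|13)=-1, (4|13)=+1; (−1)^{1·0·6}·(-1)^0·(+1)^1 = +1.
v=7: a=7^2·(≡5), b=7^0·(≡1) mod 7; (5|7)=-1, (1|7)=+1; (−1)^{2·0·3}·(-1)^0·(+1)^2 = +1.
v=19: a=19^-2·(≡15), b=19^0·(≡6) mod 19; (15|19)=-1, (6|19)=+1; (−1)^{-2·0·9}·(-1)^0·(+1)^-2 = +1.
v=3: a=3^0·(≡2), b=3^2·(≡2) mod 3; (2|3)=-1, (2|3)=-1; (−1)^{0·2·1}·(-1)^2·(-1)^0 = +1.
v=2: v_2(a)=2, v_2(b)=-10; units ≡ 7, 7 (mod 8); ε·ε+αω+βω = 1·1+2·0+-10·0 ≡ 1  ⇒  (a,b)_2 = -1.
v=23: a=23^1·(≡18), b=23^1·(≡13) mod 23; (18|23)=+1, (13|23)=+1; (−1)^{1·1·11}·(+1)^1·(+1)^1 = -1.
|Ram(25415, 23)| = 4, even; anisotropic at {2, 5, 17, 23}.

[2, 5, 17, 23]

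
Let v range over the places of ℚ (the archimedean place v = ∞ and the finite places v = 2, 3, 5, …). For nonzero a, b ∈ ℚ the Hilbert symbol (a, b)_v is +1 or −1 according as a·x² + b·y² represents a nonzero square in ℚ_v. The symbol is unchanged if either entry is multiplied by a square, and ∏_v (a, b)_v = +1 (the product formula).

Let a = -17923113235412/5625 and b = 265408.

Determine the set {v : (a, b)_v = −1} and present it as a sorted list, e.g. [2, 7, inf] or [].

Mod squares: a ≡ -83237, b ≡ 4147. Check v ∈ {∞, 2, 3, 5, 7, 11, 13, 23, 29, 47}.
v=2: v_2(a)=2, v_2(b)=6; units ≡ 3, 3 (mod 8); ε·ε+αω+βω = 1·1+2·1+6·1 ≡ 1  ⇒  (a,b)_2 = -1.
v=13: a=13^0·(≡2), b=13^1·(≡6) mod 13; (2|13)=-1, (6|13)=-1; (−1)^{0·1·6}·(-1)^1·(-1)^0 = -1.
v=23: a=23^3·(≡15), b=23^0·(≡11) mod 23; (15|23)=-1, (11|23)=-1; (−1)^{3·0·11}·(-1)^0·(-1)^3 = -1.
v=47: a=47^1·(≡41), b=47^0·(≡46) mod 47; (41|47)=-1, (46|47)=-1; (−1)^{1·0·23}·(-1)^0·(-1)^1 = -1.
v=11: a=11^3·(≡5), b=11^1·(≡5) mod 11; (5|11)=+1, (5|11)=+1; (−1)^{3·1·5}·(+1)^1·(+1)^3 = -1.
v=3: a=3^-2·(≡1), b=3^0·(≡1) mod 3; (1|3)=+1, (1|3)=+1; (−1)^{-2·0·1}·(+1)^0·(+1)^-2 = +1.
v=7: a=7^1·(≡2), b=7^0·(≡3) mod 7; (2|7)=+1, (3|7)=-1; (−1)^{1·0·3}·(+1)^0·(-1)^1 = -1.
v=∞: -83237 < 0 and 4147 > 0  ⇒  (a,b)_∞ = +1.
v=29: a=29^2·(≡23), b=29^1·(≡17) mod 29; (23|29)=+1, (17|29)=-1; (−1)^{2·1·14}·(+1)^1·(-1)^2 = +1.
v=5: a=5^-4·(≡2), b=5^0·(≡3) mod 5; (2|5)=-1, (3|5)=-1; (−1)^{-4·0·2}·(-1)^0·(-1)^-4 = +1.
(-83237, 4147 / ℚ) ramifies at {2, 7, 11, 13, 23, 47}: a division algebra.

[2, 7, 11, 13, 23, 47]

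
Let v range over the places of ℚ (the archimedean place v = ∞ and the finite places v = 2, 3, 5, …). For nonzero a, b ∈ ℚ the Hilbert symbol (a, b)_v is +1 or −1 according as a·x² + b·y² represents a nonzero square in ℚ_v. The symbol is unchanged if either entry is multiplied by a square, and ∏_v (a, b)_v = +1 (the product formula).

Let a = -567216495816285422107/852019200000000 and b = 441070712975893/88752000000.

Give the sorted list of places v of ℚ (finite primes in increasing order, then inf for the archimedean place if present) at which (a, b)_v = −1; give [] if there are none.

Mod squares: a ≡ -374, b ≡ 39. Check v ∈ {∞, 2, 3, 5, 7, 11, 13, 17, 23, 43}.
v=5: a=5^-8·(≡4), b=5^-6·(≡1) mod 5; (4|5)=+1, (1|5)=+1; (−1)^{-8·-6·2}·(+1)^-6·(+1)^-8 = +1.
v=11: a=11^5·(≡7), b=11^4·(≡10) mod 11; (7|11)=-1, (10|11)=-1; (−1)^{5·4·5}·(-1)^4·(-1)^5 = -1.
v=3: a=3^-2·(≡1), b=3^-1·(≡1) mod 3; (1|3)=+1, (1|3)=+1; (−1)^{-2·-1·1}·(+1)^-1·(+1)^-2 = +1.
v=17: a=17^1·(≡6), b=17^0·(≡7) mod 17; (6|17)=-1, (7|17)=-1; (−1)^{1·0·8}·(-1)^0·(-1)^1 = -1.
v=23: a=23^6·(≡17), b=23^4·(≡12) mod 23; (17|23)=-1, (12|23)=+1; (−1)^{6·4·11}·(-1)^4·(+1)^6 = +1.
v=43: a=43^-2·(≡10), b=43^-2·(≡12) mod 43; (10|43)=+1, (12|43)=-1; (−1)^{-2·-2·21}·(+1)^-2·(-1)^-2 = +1.
v=13: a=13^4·(≡1), b=13^3·(≡12) mod 13; (1|13)=+1, (12|13)=+1; (−1)^{4·3·6}·(+1)^3·(+1)^4 = +1.
v=∞: -374 < 0 and 39 > 0  ⇒  (a,b)_∞ = +1.
v=7: a=7^2·(≡2), b=7^2·(≡1) mod 7; (2|7)=+1, (1|7)=+1; (−1)^{2·2·3}·(+1)^2·(+1)^2 = +1.
v=2: v_2(a)=-17, v_2(b)=-10; units ≡ 5, 7 (mod 8); ε·ε+αω+βω = 0·1+-17·0+-10·1 ≡ 0  ⇒  (a,b)_2 = +1.
(-374, 39 / ℚ) ramifies at {11, 17}: a division algebra.

[11, 17]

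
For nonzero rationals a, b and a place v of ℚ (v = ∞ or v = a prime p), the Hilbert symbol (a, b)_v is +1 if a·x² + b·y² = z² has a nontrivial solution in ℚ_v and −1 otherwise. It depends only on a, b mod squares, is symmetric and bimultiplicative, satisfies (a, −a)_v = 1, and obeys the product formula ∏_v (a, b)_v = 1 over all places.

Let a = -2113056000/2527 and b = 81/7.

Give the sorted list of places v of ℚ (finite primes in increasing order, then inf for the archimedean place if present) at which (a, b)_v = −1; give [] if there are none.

[5, 7, 11, 23]

(a, b) ≡ (-256795, 7) mod (ℚ^×)²; places V = {2, 3, 5, 7, 11, 19, 23, 29, ∞}.
(a,b)_∞: sgn(-256795)=−, sgn(7)=+, so +1.
(a,b)_11: α=1, u≡10; β=0, v≡10 (mod 11); (10|11)=-1, (10|11)=-1; sign (−1)^0·-1^0·-1^1 = -1.
(a,b)_29: α=1, u≡2; β=0, v≡24 (mod 29); (2|29)=-1, (24|29)=+1; sign (−1)^0·-1^0·+1^1 = +1.
(a,b)_23: α=1, u≡6; β=0, v≡5 (mod 23); (6|23)=+1, (5|23)=-1; sign (−1)^0·+1^0·-1^1 = -1.
(a,b)_7: α=-1, u≡2; β=-1, v≡4 (mod 7); (2|7)=+1, (4|7)=+1; sign (−1)^1·+1^-1·+1^-1 = -1.
(a,b)_19: α=-2, u≡9; β=0, v≡17 (mod 19); (9|19)=+1, (17|19)=+1; sign (−1)^0·+1^0·+1^-2 = +1.
(a,b)_2: α=8, β=0; u≡5, v≡7 (mod 8); ε(u)ε(v)=0·1, αω(v)=8·0, βω(u)=0·1; sum ≡ 0  ⇒  +1.
(a,b)_5: α=3, u≡1; β=0, v≡3 (mod 5); (1|5)=+1, (3|5)=-1; sign (−1)^0·+1^0·-1^3 = -1.
(a,b)_3: α=2, u≡2; β=4, v≡1 (mod 3); (2|3)=-1, (1|3)=+1; sign (−1)^0·-1^4·+1^2 = +1.
|Ram(-256795, 7)| = 4, even; anisotropic at {5, 7, 11, 23}.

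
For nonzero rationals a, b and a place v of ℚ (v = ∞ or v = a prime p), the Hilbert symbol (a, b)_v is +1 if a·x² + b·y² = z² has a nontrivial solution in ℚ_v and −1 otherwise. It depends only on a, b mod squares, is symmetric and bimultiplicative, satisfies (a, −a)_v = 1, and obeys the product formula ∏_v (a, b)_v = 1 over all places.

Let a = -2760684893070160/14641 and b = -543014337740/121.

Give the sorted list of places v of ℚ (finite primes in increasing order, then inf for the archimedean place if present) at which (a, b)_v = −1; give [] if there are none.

[7, 31, 41, inf]

(a, b) ≡ (-44485, -35) mod (ℚ^×)²; places V = {2, 5, 7, 11, 31, 41, ∞}.
(a,b)_11: α=-4, u≡10; β=-2, v≡5 (mod 11); (10|11)=-1, (5|11)=+1; sign (−1)^0·-1^-2·+1^-4 = +1.
(a,b)_7: α=5, u≡1; β=5, v≡1 (mod 7); (1|7)=+1, (1|7)=+1; sign (−1)^1·+1^5·+1^5 = -1.
(a,b)_5: α=1, u≡3; β=1, v≡2 (mod 5); (3|5)=-1, (2|5)=-1; sign (−1)^0·-1^1·-1^1 = +1.
(a,b)_41: α=3, u≡24; β=2, v≡34 (mod 41); (24|41)=-1, (34|41)=-1; sign (−1)^0·-1^2·-1^3 = -1.
(a,b)_2: α=4, β=2; u≡3, v≡5 (mod 8); ε(u)ε(v)=1·0, αω(v)=4·1, βω(u)=2·1; sum ≡ 0  ⇒  +1.
(a,b)_∞: sgn(-44485)=−, sgn(-35)=−, so -1.
(a,b)_31: α=3, u≡13; β=2, v≡6 (mod 31); (13|31)=-1, (6|31)=-1; sign (−1)^0·-1^2·-1^3 = -1.
Ram(-44485, -35) = {7, 31, 41, ∞}; no ℚ_7-point on the conic.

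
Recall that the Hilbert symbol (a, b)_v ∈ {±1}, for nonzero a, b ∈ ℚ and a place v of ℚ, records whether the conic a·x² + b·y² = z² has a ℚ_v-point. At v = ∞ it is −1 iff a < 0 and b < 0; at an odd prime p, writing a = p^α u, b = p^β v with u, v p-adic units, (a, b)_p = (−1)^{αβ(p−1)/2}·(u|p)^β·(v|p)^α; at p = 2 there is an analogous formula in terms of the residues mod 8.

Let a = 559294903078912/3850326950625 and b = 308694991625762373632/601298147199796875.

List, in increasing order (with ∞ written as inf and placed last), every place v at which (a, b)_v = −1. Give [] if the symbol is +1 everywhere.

Mod squares: a ≡ 13, b ≡ 429. Check v ∈ {∞, 2, 3, 5, 7, 11, 13, 17, 19}.
v=19: a=19^-2·(≡2), b=19^0·(≡6) mod 19; (2|19)=-1, (6|19)=+1; (−1)^{-2·0·9}·(-1)^0·(+1)^-2 = +1.
v=∞: 13 > 0 and 429 > 0  ⇒  (a,b)_∞ = +1.
v=13: a=13^1·(≡1), b=13^1·(≡7) mod 13; (1|13)=+1, (7|13)=-1; (−1)^{1·1·6}·(+1)^1·(-1)^1 = -1.
v=2: v_2(a)=12, v_2(b)=22; units ≡ 5, 5 (mod 8); ε·ε+αω+βω = 0·0+12·1+22·1 ≡ 0  ⇒  (a,b)_2 = +1.
v=11: a=11^8·(≡7), b=11^9·(≡6) mod 11; (7|11)=-1, (6|11)=-1; (−1)^{8·9·5}·(-1)^9·(-1)^8 = -1.
v=3: a=3^-10·(≡1), b=3^-13·(≡2) mod 3; (1|3)=+1, (2|3)=-1; (−1)^{-10·-13·1}·(+1)^-13·(-1)^-10 = +1.
v=17: a=17^-2·(≡1), b=17^-6·(≡16) mod 17; (1|17)=+1, (16|17)=+1; (−1)^{-2·-6·8}·(+1)^-6·(+1)^-2 = +1.
v=5: a=5^-4·(≡2), b=5^-6·(≡1) mod 5; (2|5)=-1, (1|5)=+1; (−1)^{-4·-6·2}·(-1)^-6·(+1)^-4 = +1.
v=7: a=7^2·(≡5), b=7^4·(≡4) mod 7; (5|7)=-1, (4|7)=+1; (−1)^{2·4·3}·(-1)^4·(+1)^2 = +1.
|Ram(13, 429)| = 2, even; anisotropic at {11, 13}.

[11, 13]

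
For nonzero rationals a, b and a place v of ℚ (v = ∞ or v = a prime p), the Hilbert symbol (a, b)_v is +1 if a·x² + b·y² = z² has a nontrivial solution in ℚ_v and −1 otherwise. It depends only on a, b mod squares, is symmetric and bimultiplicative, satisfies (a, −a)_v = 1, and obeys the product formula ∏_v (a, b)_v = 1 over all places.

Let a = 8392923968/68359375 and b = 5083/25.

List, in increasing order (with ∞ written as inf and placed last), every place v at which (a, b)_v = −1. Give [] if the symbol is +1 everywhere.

(a, b) ≡ (371, 5083) mod (ℚ^×)²; places V = {2, 5, 7, 11, 13, 17, 23, 53, ∞}.
(a,b)_11: α=4, u≡7; β=0, v≡4 (mod 11); (7|11)=-1, (4|11)=+1; sign (−1)^0·-1^0·+1^4 = +1.
(a,b)_53: α=1, u≡17; β=0, v≡21 (mod 53); (17|53)=+1, (21|53)=-1; sign (−1)^0·+1^0·-1^1 = -1.
(a,b)_5: α=-10, u≡4; β=-2, v≡3 (mod 5); (4|5)=+1, (3|5)=-1; sign (−1)^0·+1^-2·-1^-10 = +1.
(a,b)_∞: sgn(371)=+, sgn(5083)=+, so +1.
(a,b)_23: α=0, u≡1; β=1, v≡7 (mod 23); (1|23)=+1, (7|23)=-1; sign (−1)^0·+1^1·-1^0 = +1.
(a,b)_7: α=-1, u≡1; β=0, v≡2 (mod 7); (1|7)=+1, (2|7)=+1; sign (−1)^0·+1^0·+1^-1 = +1.
(a,b)_2: α=6, β=0; u≡3, v≡3 (mod 8); ε(u)ε(v)=1·1, αω(v)=6·1, βω(u)=0·1; sum ≡ 1  ⇒  -1.
(a,b)_17: α=0, u≡14; β=1, v≡14 (mod 17); (14|17)=-1, (14|17)=-1; sign (−1)^0·-1^1·-1^0 = -1.
(a,b)_13: α=2, u≡6; β=1, v≡12 (mod 13); (6|13)=-1, (12|13)=+1; sign (−1)^0·-1^1·+1^2 = -1.
(371, 5083 / ℚ) ramifies at {2, 13, 17, 53}: a division algebra.

[2, 13, 17, 53]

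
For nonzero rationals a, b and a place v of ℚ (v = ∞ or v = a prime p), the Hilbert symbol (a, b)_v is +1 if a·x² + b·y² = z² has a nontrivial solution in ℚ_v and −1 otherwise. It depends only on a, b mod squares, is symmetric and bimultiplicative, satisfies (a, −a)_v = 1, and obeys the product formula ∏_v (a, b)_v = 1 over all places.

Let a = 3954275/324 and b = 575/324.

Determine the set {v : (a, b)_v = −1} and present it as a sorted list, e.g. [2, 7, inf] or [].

[2, 23]

Mod squares: a ≡ 299, b ≡ 23. Check v ∈ {∞, 2, 3, 5, 13, 23}.
v=13: a=13^1·(≡12), b=13^0·(≡10) mod 13; (12|13)=+1, (10|13)=+1; (−1)^{1·0·6}·(+1)^0·(+1)^1 = +1.
v=∞: 299 > 0 and 23 > 0  ⇒  (a,b)_∞ = +1.
v=5: a=5^2·(≡4), b=5^2·(≡2) mod 5; (4|5)=+1, (2|5)=-1; (−1)^{2·2·2}·(+1)^2·(-1)^2 = +1.
v=2: v_2(a)=-2, v_2(b)=-2; units ≡ 3, 7 (mod 8); ε·ε+αω+βω = 1·1+-2·0+-2·1 ≡ 1  ⇒  (a,b)_2 = -1.
v=23: a=23^3·(≡13), b=23^1·(≡1) mod 23; (13|23)=+1, (1|23)=+1; (−1)^{3·1·11}·(+1)^1·(+1)^3 = -1.
v=3: a=3^-4·(≡2), b=3^-4·(≡2) mod 3; (2|3)=-1, (2|3)=-1; (−1)^{-4·-4·1}·(-1)^-4·(-1)^-4 = +1.
Ram(299, 23) = {2, 23}; no ℚ_2-point on the conic.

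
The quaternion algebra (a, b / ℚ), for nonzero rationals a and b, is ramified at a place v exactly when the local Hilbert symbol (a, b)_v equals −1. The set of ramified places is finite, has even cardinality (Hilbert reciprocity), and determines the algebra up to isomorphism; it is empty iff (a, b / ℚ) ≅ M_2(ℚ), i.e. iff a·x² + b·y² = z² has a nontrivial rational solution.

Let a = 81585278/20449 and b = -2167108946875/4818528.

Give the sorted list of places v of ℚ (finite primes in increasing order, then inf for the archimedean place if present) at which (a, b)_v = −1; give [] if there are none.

Mod squares: a ≡ 782, b ≡ -2530. Check v ∈ {∞, 2, 3, 5, 11, 13, 17, 19, 23}.
v=11: a=11^-2·(≡4), b=11^-1·(≡3) mod 11; (4|11)=+1, (3|11)=+1; (−1)^{-2·-1·5}·(+1)^-1·(+1)^-2 = +1.
v=5: a=5^0·(≡2), b=5^5·(≡4) mod 5; (2|5)=-1, (4|5)=+1; (−1)^{0·5·2}·(-1)^5·(+1)^0 = -1.
v=3: a=3^0·(≡2), b=3^-4·(≡2) mod 3; (2|3)=-1, (2|3)=-1; (−1)^{0·-4·1}·(-1)^-4·(-1)^0 = +1.
v=23: a=23^1·(≡17), b=23^1·(≡17) mod 23; (17|23)=-1, (17|23)=-1; (−1)^{1·1·11}·(-1)^1·(-1)^1 = -1.
v=13: a=13^-2·(≡2), b=13^-2·(≡8) mod 13; (2|13)=-1, (8|13)=-1; (−1)^{-2·-2·6}·(-1)^-2·(-1)^-2 = +1.
v=19: a=19^2·(≡10), b=19^2·(≡5) mod 19; (10|19)=-1, (5|19)=+1; (−1)^{2·2·9}·(-1)^2·(+1)^2 = +1.
v=17: a=17^3·(≡10), b=17^4·(≡10) mod 17; (10|17)=-1, (10|17)=-1; (−1)^{3·4·8}·(-1)^4·(-1)^3 = -1.
v=2: v_2(a)=1, v_2(b)=-5; units ≡ 7, 7 (mod 8); ε·ε+αω+βω = 1·1+1·0+-5·0 ≡ 1  ⇒  (a,b)_2 = -1.
v=∞: 782 > 0 and -2530 < 0  ⇒  (a,b)_∞ = +1.
|Ram(782, -2530)| = 4, even; anisotropic at {2, 5, 17, 23}.

[2, 5, 17, 23]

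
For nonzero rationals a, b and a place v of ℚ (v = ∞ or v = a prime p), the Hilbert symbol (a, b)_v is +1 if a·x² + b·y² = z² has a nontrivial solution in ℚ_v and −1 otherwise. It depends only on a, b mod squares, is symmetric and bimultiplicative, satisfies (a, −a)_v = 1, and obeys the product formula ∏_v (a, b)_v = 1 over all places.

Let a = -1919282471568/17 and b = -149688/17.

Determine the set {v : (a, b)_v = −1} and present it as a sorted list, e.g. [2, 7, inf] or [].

Mod squares: a ≡ -561, b ≡ -7854. Check v ∈ {∞, 2, 3, 7, 11, 17, 29}.
v=29: a=29^2·(≡26), b=29^0·(≡4) mod 29; (26|29)=-1, (4|29)=+1; (−1)^{2·0·14}·(-1)^0·(+1)^2 = +1.
v=3: a=3^7·(≡2), b=3^5·(≡1) mod 3; (2|3)=-1, (1|3)=+1; (−1)^{7·5·1}·(-1)^5·(+1)^7 = +1.
v=2: v_2(a)=4, v_2(b)=3; units ≡ 7, 1 (mod 8); ε·ε+αω+βω = 1·0+4·0+3·0 ≡ 0  ⇒  (a,b)_2 = +1.
v=∞: -561 < 0 and -7854 < 0  ⇒  (a,b)_∞ = -1.
v=17: a=17^-1·(≡4), b=17^-1·(≡14) mod 17; (4|17)=+1, (14|17)=-1; (−1)^{-1·-1·8}·(+1)^-1·(-1)^-1 = -1.
v=7: a=7^2·(≡5), b=7^1·(≡5) mod 7; (5|7)=-1, (5|7)=-1; (−1)^{2·1·3}·(-1)^1·(-1)^2 = -1.
v=11: a=11^3·(≡5), b=11^1·(≡9) mod 11; (5|11)=+1, (9|11)=+1; (−1)^{3·1·5}·(+1)^1·(+1)^3 = -1.
(-561, -7854 / ℚ) ramifies at {7, 11, 17, ∞}: a division algebra.

[7, 11, 17, inf]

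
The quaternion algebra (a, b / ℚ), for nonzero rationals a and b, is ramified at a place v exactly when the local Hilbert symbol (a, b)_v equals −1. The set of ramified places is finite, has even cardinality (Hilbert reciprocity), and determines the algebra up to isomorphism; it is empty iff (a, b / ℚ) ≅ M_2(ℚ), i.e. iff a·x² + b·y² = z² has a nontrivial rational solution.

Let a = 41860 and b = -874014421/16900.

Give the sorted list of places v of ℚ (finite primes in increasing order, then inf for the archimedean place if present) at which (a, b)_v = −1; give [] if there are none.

Mod squares: a ≡ 10465, b ≡ -7429. Check v ∈ {∞, 2, 5, 7, 13, 17, 19, 23}.
v=7: a=7^1·(≡2), b=7^6·(≡6) mod 7; (2|7)=+1, (6|7)=-1; (−1)^{1·6·3}·(+1)^6·(-1)^1 = -1.
v=13: a=13^1·(≡9), b=13^-2·(≡5) mod 13; (9|13)=+1, (5|13)=-1; (−1)^{1·-2·6}·(+1)^-2·(-1)^1 = -1.
v=5: a=5^1·(≡2), b=5^-2·(≡4) mod 5; (2|5)=-1, (4|5)=+1; (−1)^{1·-2·2}·(-1)^-2·(+1)^1 = +1.
v=2: v_2(a)=2, v_2(b)=-2; units ≡ 1, 3 (mod 8); ε·ε+αω+βω = 0·1+2·1+-2·0 ≡ 0  ⇒  (a,b)_2 = +1.
v=17: a=17^0·(≡6), b=17^1·(≡14) mod 17; (6|17)=-1, (14|17)=-1; (−1)^{0·1·8}·(-1)^1·(-1)^0 = -1.
v=∞: 10465 > 0 and -7429 < 0  ⇒  (a,b)_∞ = +1.
v=19: a=19^0·(≡3), b=19^1·(≡3) mod 19; (3|19)=-1, (3|19)=-1; (−1)^{0·1·9}·(-1)^1·(-1)^0 = -1.
v=23: a=23^1·(≡3), b=23^1·(≡10) mod 23; (3|23)=+1, (10|23)=-1; (−1)^{1·1·11}·(+1)^1·(-1)^1 = +1.
Ram(10465, -7429) = {7, 13, 17, 19}; no ℚ_7-point on the conic.

[7, 13, 17, 19]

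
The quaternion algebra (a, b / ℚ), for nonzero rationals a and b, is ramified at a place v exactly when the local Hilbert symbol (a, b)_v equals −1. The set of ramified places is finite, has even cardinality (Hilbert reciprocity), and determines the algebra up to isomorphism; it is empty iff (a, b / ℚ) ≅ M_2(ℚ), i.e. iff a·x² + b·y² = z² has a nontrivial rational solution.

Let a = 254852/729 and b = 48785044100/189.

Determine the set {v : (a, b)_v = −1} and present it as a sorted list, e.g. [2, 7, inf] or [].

Mod squares: a ≡ 377, b ≡ 358701. Check v ∈ {∞, 2, 3, 5, 7, 13, 19, 29, 31}.
v=5: a=5^0·(≡3), b=5^2·(≡1) mod 5; (3|5)=-1, (1|5)=+1; (−1)^{0·2·2}·(-1)^2·(+1)^0 = +1.
v=∞: 377 > 0 and 358701 > 0  ⇒  (a,b)_∞ = +1.
v=2: v_2(a)=2, v_2(b)=2; units ≡ 1, 5 (mod 8); ε·ε+αω+βω = 0·0+2·1+2·0 ≡ 0  ⇒  (a,b)_2 = +1.
v=7: a=7^0·(≡3), b=7^-1·(≡5) mod 7; (3|7)=-1, (5|7)=-1; (−1)^{0·-1·3}·(-1)^-1·(-1)^0 = -1.
v=3: a=3^-6·(≡2), b=3^-3·(≡2) mod 3; (2|3)=-1, (2|3)=-1; (−1)^{-6·-3·1}·(-1)^-3·(-1)^-6 = -1.
v=13: a=13^3·(≡12), b=13^4·(≡8) mod 13; (12|13)=+1, (8|13)=-1; (−1)^{3·4·6}·(+1)^4·(-1)^3 = -1.
v=29: a=29^1·(≡22), b=29^1·(≡21) mod 29; (22|29)=+1, (21|29)=-1; (−1)^{1·1·14}·(+1)^1·(-1)^1 = -1.
v=19: a=19^0·(≡17), b=19^1·(≡13) mod 19; (17|19)=+1, (13|19)=-1; (−1)^{0·1·9}·(+1)^1·(-1)^0 = +1.
v=31: a=31^0·(≡2), b=31^1·(≡2) mod 31; (2|31)=+1, (2|31)=+1; (−1)^{0·1·15}·(+1)^1·(+1)^0 = +1.
|Ram(377, 358701)| = 4, even; anisotropic at {3, 7, 13, 29}.

[3, 7, 13, 29]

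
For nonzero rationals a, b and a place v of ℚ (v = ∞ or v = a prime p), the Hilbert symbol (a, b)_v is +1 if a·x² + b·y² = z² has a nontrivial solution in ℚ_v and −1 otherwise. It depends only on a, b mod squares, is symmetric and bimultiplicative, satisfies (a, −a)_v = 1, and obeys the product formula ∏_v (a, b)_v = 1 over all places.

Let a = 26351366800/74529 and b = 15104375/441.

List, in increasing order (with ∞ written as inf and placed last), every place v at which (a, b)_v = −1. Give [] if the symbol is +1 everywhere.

(a, b) ≡ (227953, 143) mod (ℚ^×)²; places V = {2, 3, 5, 7, 11, 13, 17, 23, 53, ∞}.
(a,b)_13: α=-2, u≡8; β=3, v≡2 (mod 13); (8|13)=-1, (2|13)=-1; sign (−1)^0·-1^3·-1^-2 = -1.
(a,b)_∞: sgn(227953)=+, sgn(143)=+, so +1.
(a,b)_2: α=4, β=0; u≡1, v≡7 (mod 8); ε(u)ε(v)=0·1, αω(v)=4·0, βω(u)=0·0; sum ≡ 0  ⇒  +1.
(a,b)_23: α=1, u≡20; β=0, v≡17 (mod 23); (20|23)=-1, (17|23)=-1; sign (−1)^0·-1^0·-1^1 = -1.
(a,b)_7: α=-2, u≡5; β=-2, v≡3 (mod 7); (5|7)=-1, (3|7)=-1; sign (−1)^0·-1^-2·-1^-2 = +1.
(a,b)_17: α=3, u≡15; β=0, v≡6 (mod 17); (15|17)=+1, (6|17)=-1; sign (−1)^0·+1^0·-1^3 = -1.
(a,b)_3: α=-2, u≡1; β=-2, v≡2 (mod 3); (1|3)=+1, (2|3)=-1; sign (−1)^0·+1^-2·-1^-2 = +1.
(a,b)_53: α=1, u≡34; β=0, v≡10 (mod 53); (34|53)=-1, (10|53)=+1; sign (−1)^0·-1^0·+1^1 = +1.
(a,b)_5: α=2, u≡3; β=4, v≡2 (mod 5); (3|5)=-1, (2|5)=-1; sign (−1)^0·-1^4·-1^2 = +1.
(a,b)_11: α=1, u≡8; β=1, v≡6 (mod 11); (8|11)=-1, (6|11)=-1; sign (−1)^1·-1^1·-1^1 = -1.
|Ram(227953, 143)| = 4, even; anisotropic at {11, 13, 17, 23}.

[11, 13, 17, 23]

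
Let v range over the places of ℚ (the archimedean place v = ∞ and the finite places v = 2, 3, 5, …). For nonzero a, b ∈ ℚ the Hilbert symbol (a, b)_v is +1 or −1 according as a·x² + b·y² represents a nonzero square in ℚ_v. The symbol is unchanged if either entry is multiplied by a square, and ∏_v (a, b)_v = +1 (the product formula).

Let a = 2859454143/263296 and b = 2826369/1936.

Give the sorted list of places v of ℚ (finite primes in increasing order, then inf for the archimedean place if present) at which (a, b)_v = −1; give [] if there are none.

Mod squares: a ≡ 2958, b ≡ 6409. Check v ∈ {∞, 2, 3, 7, 11, 13, 17, 29}.
v=17: a=17^-1·(≡15), b=17^1·(≡10) mod 17; (15|17)=+1, (10|17)=-1; (−1)^{-1·1·8}·(+1)^1·(-1)^-1 = -1.
v=3: a=3^5·(≡2), b=3^2·(≡1) mod 3; (2|3)=-1, (1|3)=+1; (−1)^{5·2·1}·(-1)^2·(+1)^5 = +1.
v=29: a=29^1·(≡8), b=29^1·(≡26) mod 29; (8|29)=-1, (26|29)=-1; (−1)^{1·1·14}·(-1)^1·(-1)^1 = +1.
v=13: a=13^2·(≡5), b=13^1·(≡12) mod 13; (5|13)=-1, (12|13)=+1; (−1)^{2·1·6}·(-1)^1·(+1)^2 = -1.
v=7: a=7^4·(≡1), b=7^2·(≡2) mod 7; (1|7)=+1, (2|7)=+1; (−1)^{4·2·3}·(+1)^2·(+1)^4 = +1.
v=11: a=11^-2·(≡2), b=11^-2·(≡8) mod 11; (2|11)=-1, (8|11)=-1; (−1)^{-2·-2·5}·(-1)^-2·(-1)^-2 = +1.
v=∞: 2958 > 0 and 6409 > 0  ⇒  (a,b)_∞ = +1.
v=2: v_2(a)=-7, v_2(b)=-4; units ≡ 7, 1 (mod 8); ε·ε+αω+βω = 1·0+-7·0+-4·0 ≡ 0  ⇒  (a,b)_2 = +1.
(2958, 6409 / ℚ) ramifies at {13, 17}: a division algebra.

[13, 17]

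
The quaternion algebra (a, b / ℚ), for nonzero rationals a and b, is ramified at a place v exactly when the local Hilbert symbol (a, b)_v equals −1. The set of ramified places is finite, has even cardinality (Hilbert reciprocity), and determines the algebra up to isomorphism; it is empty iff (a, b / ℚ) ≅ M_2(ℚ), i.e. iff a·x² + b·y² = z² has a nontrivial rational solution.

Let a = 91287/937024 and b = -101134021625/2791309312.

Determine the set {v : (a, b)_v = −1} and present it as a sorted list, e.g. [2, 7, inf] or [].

Mod squares: a ≡ 23, b ≡ -1430. Check v ∈ {∞, 2, 3, 5, 7, 11, 13, 23}.
v=5: a=5^0·(≡3), b=5^3·(≡1) mod 5; (3|5)=-1, (1|5)=+1; (−1)^{0·3·2}·(-1)^3·(+1)^0 = -1.
v=7: a=7^2·(≡2), b=7^6·(≡3) mod 7; (2|7)=+1, (3|7)=-1; (−1)^{2·6·3}·(+1)^6·(-1)^2 = +1.
v=2: v_2(a)=-6, v_2(b)=-21; units ≡ 7, 5 (mod 8); ε·ε+αω+βω = 1·0+-6·1+-21·0 ≡ 0  ⇒  (a,b)_2 = +1.
v=∞: 23 > 0 and -1430 < 0  ⇒  (a,b)_∞ = +1.
v=13: a=13^0·(≡4), b=13^1·(≡6) mod 13; (4|13)=+1, (6|13)=-1; (−1)^{0·1·6}·(+1)^1·(-1)^0 = +1.
v=3: a=3^4·(≡2), b=3^0·(≡1) mod 3; (2|3)=-1, (1|3)=+1; (−1)^{4·0·1}·(-1)^0·(+1)^4 = +1.
v=23: a=23^1·(≡9), b=23^2·(≡17) mod 23; (9|23)=+1, (17|23)=-1; (−1)^{1·2·11}·(+1)^2·(-1)^1 = -1.
v=11: a=11^-4·(≡1), b=11^-3·(≡6) mod 11; (1|11)=+1, (6|11)=-1; (−1)^{-4·-3·5}·(+1)^-3·(-1)^-4 = +1.
(23, -1430 / ℚ) ramifies at {5, 23}: a division algebra.

[5, 23]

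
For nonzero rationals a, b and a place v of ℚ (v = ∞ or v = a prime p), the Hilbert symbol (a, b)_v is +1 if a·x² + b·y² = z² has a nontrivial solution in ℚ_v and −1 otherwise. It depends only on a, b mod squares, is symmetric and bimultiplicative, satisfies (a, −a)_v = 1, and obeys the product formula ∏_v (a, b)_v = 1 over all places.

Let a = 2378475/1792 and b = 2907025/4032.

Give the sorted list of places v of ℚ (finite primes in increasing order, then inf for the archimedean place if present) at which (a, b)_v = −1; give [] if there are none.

[7, 11]

(a, b) ≡ (77, 7) mod (ℚ^×)²; places V = {2, 3, 5, 7, 11, 31, ∞}.
(a,b)_31: α=2, u≡6; β=2, v≡9 (mod 31); (6|31)=-1, (9|31)=+1; sign (−1)^0·-1^2·+1^2 = +1.
(a,b)_2: α=-8, β=-6; u≡5, v≡7 (mod 8); ε(u)ε(v)=0·1, αω(v)=-8·0, βω(u)=-6·1; sum ≡ 0  ⇒  +1.
(a,b)_11: α=1, u≡2; β=2, v≡2 (mod 11); (2|11)=-1, (2|11)=-1; sign (−1)^0·-1^2·-1^1 = -1.
(a,b)_∞: sgn(77)=+, sgn(7)=+, so +1.
(a,b)_7: α=-1, u≡2; β=-1, v≡1 (mod 7); (2|7)=+1, (1|7)=+1; sign (−1)^1·+1^-1·+1^-1 = -1.
(a,b)_3: α=2, u≡2; β=-2, v≡1 (mod 3); (2|3)=-1, (1|3)=+1; sign (−1)^0·-1^-2·+1^2 = +1.
(a,b)_5: α=2, u≡2; β=2, v≡3 (mod 5); (2|5)=-1, (3|5)=-1; sign (−1)^0·-1^2·-1^2 = +1.
(77, 7 / ℚ) ramifies at {7, 11}: a division algebra.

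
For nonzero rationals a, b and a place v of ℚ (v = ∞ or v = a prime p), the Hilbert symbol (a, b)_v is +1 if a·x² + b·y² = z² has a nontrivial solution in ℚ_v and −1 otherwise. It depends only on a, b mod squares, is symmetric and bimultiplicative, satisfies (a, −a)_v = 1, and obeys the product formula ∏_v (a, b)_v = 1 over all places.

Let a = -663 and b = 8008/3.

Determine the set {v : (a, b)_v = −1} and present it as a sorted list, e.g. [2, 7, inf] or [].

[3, 11, 13, 17]

Mod squares: a ≡ -663, b ≡ 6006. Check v ∈ {∞, 2, 3, 7, 11, 13, 17}.
v=17: a=17^1·(≡12), b=17^0·(≡6) mod 17; (12|17)=-1, (6|17)=-1; (−1)^{1·0·8}·(-1)^0·(-1)^1 = -1.
v=2: v_2(a)=0, v_2(b)=3; units ≡ 1, 3 (mod 8); ε·ε+αω+βω = 0·1+0·1+3·0 ≡ 0  ⇒  (a,b)_2 = +1.
v=11: a=11^0·(≡8), b=11^1·(≡8) mod 11; (8|11)=-1, (8|11)=-1; (−1)^{0·1·5}·(-1)^1·(-1)^0 = -1.
v=∞: -663 < 0 and 6006 > 0  ⇒  (a,b)_∞ = +1.
v=13: a=13^1·(≡1), b=13^1·(≡6) mod 13; (1|13)=+1, (6|13)=-1; (−1)^{1·1·6}·(+1)^1·(-1)^1 = -1.
v=3: a=3^1·(≡1), b=3^-1·(≡1) mod 3; (1|3)=+1, (1|3)=+1; (−1)^{1·-1·1}·(+1)^-1·(+1)^1 = -1.
v=7: a=7^0·(≡2), b=7^1·(≡1) mod 7; (2|7)=+1, (1|7)=+1; (−1)^{0·1·3}·(+1)^1·(+1)^0 = +1.
Ram(-663, 6006) = {3, 11, 13, 17}; no ℚ_3-point on the conic.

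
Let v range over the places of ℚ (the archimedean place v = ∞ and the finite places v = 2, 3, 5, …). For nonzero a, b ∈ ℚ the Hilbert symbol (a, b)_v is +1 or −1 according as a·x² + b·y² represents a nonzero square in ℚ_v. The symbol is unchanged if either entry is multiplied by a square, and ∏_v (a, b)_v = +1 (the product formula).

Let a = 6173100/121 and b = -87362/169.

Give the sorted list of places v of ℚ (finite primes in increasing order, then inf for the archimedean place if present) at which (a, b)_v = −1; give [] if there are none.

(a, b) ≡ (19, -2) mod (ℚ^×)²; places V = {2, 3, 5, 11, 13, 19, ∞}.
(a,b)_5: α=2, u≡4; β=0, v≡2 (mod 5); (4|5)=+1, (2|5)=-1; sign (−1)^0·+1^0·-1^2 = +1.
(a,b)_13: α=0, u≡6; β=-2, v≡11 (mod 13); (6|13)=-1, (11|13)=-1; sign (−1)^0·-1^-2·-1^0 = +1.
(a,b)_2: α=2, β=1; u≡3, v≡7 (mod 8); ε(u)ε(v)=1·1, αω(v)=2·0, βω(u)=1·1; sum ≡ 0  ⇒  +1.
(a,b)_19: α=3, u≡1; β=2, v≡7 (mod 19); (1|19)=+1, (7|19)=+1; sign (−1)^0·+1^2·+1^3 = +1.
(a,b)_∞: sgn(19)=+, sgn(-2)=−, so +1.
(a,b)_3: α=2, u≡1; β=0, v≡1 (mod 3); (1|3)=+1, (1|3)=+1; sign (−1)^0·+1^0·+1^2 = +1.
(a,b)_11: α=-2, u≡10; β=2, v≡1 (mod 11); (10|11)=-1, (1|11)=+1; sign (−1)^0·-1^2·+1^-2 = +1.
Every local symbol is +1, so the conic 19·x² + -2·y² = z² has ℚ_v-points for all v and hence a ℚ-point; (a, b / ℚ) ≅ M_2(ℚ).

[]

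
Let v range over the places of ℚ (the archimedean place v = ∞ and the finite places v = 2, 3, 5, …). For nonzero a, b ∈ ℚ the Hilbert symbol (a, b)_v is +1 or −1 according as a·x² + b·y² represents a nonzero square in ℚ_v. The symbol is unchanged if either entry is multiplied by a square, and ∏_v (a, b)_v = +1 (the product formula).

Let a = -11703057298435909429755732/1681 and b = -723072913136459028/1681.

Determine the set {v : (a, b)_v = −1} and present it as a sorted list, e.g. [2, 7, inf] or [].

(a, b) ≡ (-1245013, -13) mod (ℚ^×)²; places V = {2, 3, 7, 11, 13, 17, 19, 23, 37, 41, ∞}.
(a,b)_41: α=-2, u≡28; β=-2, v≡35 (mod 41); (28|41)=-1, (35|41)=-1; sign (−1)^0·-1^-2·-1^-2 = +1.
(a,b)_17: α=2, u≡8; β=2, v≡15 (mod 17); (8|17)=+1, (15|17)=+1; sign (−1)^0·+1^2·+1^2 = +1.
(a,b)_11: α=3, u≡2; β=2, v≡3 (mod 11); (2|11)=-1, (3|11)=+1; sign (−1)^0·-1^2·+1^3 = +1.
(a,b)_3: α=2, u≡2; β=2, v≡2 (mod 3); (2|3)=-1, (2|3)=-1; sign (−1)^0·-1^2·-1^2 = +1.
(a,b)_7: α=1, u≡2; β=0, v≡4 (mod 7); (2|7)=+1, (4|7)=+1; sign (−1)^0·+1^0·+1^1 = +1.
(a,b)_2: α=2, β=2; u≡3, v≡3 (mod 8); ε(u)ε(v)=1·1, αω(v)=2·1, βω(u)=2·1; sum ≡ 1  ⇒  -1.
(a,b)_37: α=3, u≡4; β=2, v≡5 (mod 37); (4|37)=+1, (5|37)=-1; sign (−1)^0·+1^2·-1^3 = -1.
(a,b)_19: α=3, u≡1; β=2, v≡4 (mod 19); (1|19)=+1, (4|19)=+1; sign (−1)^0·+1^2·+1^3 = +1.
(a,b)_23: α=3, u≡20; β=2, v≡19 (mod 23); (20|23)=-1, (19|23)=-1; sign (−1)^0·-1^2·-1^3 = -1.
(a,b)_∞: sgn(-1245013)=−, sgn(-13)=−, so -1.
(a,b)_13: α=4, u≡9; β=3, v≡3 (mod 13); (9|13)=+1, (3|13)=+1; sign (−1)^0·+1^3·+1^4 = +1.
Ram(-1245013, -13) = {2, 23, 37, ∞}; no ℚ_2-point on the conic.

[2, 23, 37, inf]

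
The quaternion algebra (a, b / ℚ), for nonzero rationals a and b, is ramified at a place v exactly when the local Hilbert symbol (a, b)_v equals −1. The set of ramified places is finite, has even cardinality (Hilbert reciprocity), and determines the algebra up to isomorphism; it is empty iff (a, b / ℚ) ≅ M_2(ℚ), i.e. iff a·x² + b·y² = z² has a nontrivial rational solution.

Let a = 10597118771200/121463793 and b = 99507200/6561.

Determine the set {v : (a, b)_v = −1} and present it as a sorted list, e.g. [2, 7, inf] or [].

[2, 17]

(a, b) ≡ (10166, 23) mod (ℚ^×)²; places V = {2, 3, 5, 11, 13, 17, 23, ∞}.
(a,b)_13: α=3, u≡11; β=2, v≡12 (mod 13); (11|13)=-1, (12|13)=+1; sign (−1)^0·-1^2·+1^3 = +1.
(a,b)_5: α=2, u≡1; β=2, v≡3 (mod 5); (1|5)=+1, (3|5)=-1; sign (−1)^0·+1^2·-1^2 = +1.
(a,b)_2: α=23, β=10; u≡3, v≡7 (mod 8); ε(u)ε(v)=1·1, αω(v)=23·0, βω(u)=10·1; sum ≡ 1  ⇒  -1.
(a,b)_23: α=1, u≡19; β=1, v≡9 (mod 23); (19|23)=-1, (9|23)=+1; sign (−1)^1·-1^1·+1^1 = +1.
(a,b)_11: α=-2, u≡10; β=0, v≡9 (mod 11); (10|11)=-1, (9|11)=+1; sign (−1)^0·-1^0·+1^-2 = +1.
(a,b)_∞: sgn(10166)=+, sgn(23)=+, so +1.
(a,b)_17: α=-1, u≡6; β=0, v≡5 (mod 17); (6|17)=-1, (5|17)=-1; sign (−1)^0·-1^0·-1^-1 = -1.
(a,b)_3: α=-10, u≡2; β=-8, v≡2 (mod 3); (2|3)=-1, (2|3)=-1; sign (−1)^0·-1^-8·-1^-10 = +1.
Ram(10166, 23) = {2, 17}; no ℚ_2-point on the conic.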